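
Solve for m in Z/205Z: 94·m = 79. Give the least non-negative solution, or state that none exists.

gcd(94, 205) = 1, so a unique solution mod 205 exists.
94⁻¹ ≡ 24 (mod 205).
m ≡ 24·79 ≡ 51 (mod 205).

51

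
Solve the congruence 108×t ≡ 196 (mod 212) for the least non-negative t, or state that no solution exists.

gcd(108, 212) = 4, and 4 | 196, so solutions exist.
Divide through by 4: 27×t ≡ 49 (mod 53).
27⁻¹ ≡ 2 (mod 53).
t ≡ 2×49 ≡ 45 (mod 53).
The smallest non-negative solution is t = 45.

45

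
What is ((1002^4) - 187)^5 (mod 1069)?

(1002)^4 ≡ 471 (mod 1069)
471 - 187 = 284
(284)^5 ≡ 439 (mod 1069)

439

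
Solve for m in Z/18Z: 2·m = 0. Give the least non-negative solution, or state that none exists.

0

gcd(2, 18) = 2, and 2 | 0, so solutions exist.
Divide through by 2: 1·m ≡ 0 mod 9.
1⁻¹ ≡ 1 (mod 9).
m ≡ 1·0 ≡ 0 (mod 9).
The smallest non-negative solution is m = 0.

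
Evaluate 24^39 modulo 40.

39 in binary is 100111, i.e. 39 = 32 + 4 + 2 + 1.
24^1 ≡ 24 (mod 40)
24^2 ≡ 24^2 = 576 ≡ 16 (mod 40)
24^4 ≡ 16^2 = 256 ≡ 16 (mod 40)
24^8 ≡ 16^2 = 256 ≡ 16 (mod 40)
24^16 ≡ 16^2 = 256 ≡ 16 (mod 40)
24^32 ≡ 16^2 = 256 ≡ 16 (mod 40)
24^39 = 24^32 * 24^4 * 24^2 * 24^1 ≡ 16 * 16 * 16 * 24 (mod 40).
Accumulate the product:
16 * 16 = 256 ≡ 16
16 * 16 = 256 ≡ 16
16 * 24 = 384 ≡ 24

24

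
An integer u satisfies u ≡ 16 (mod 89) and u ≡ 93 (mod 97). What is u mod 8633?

89⁻¹ mod 97: 89*12 ≡ 1 (mod 97), so 89⁻¹ ≡ 12.
u = 16 + 89*((93 − 16)*12 mod 97) = 16 + 89*51 = 4555.

4555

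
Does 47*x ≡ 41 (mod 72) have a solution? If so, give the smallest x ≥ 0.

7

gcd(47, 72) = 1, so a unique solution mod 72 exists.
47⁻¹ ≡ 23 (mod 72).
x ≡ 23*41 ≡ 7 (mod 72).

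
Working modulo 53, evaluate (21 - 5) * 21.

18

21 - 5 = 16
16 * 21 = 336 ≡ 18 (mod 53)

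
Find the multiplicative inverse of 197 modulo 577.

536

Apply the Euclidean algorithm and back-substitute:
577 = 2*197 + 183
197 = 1*183 + 14
183 = 13*14 + 1
14 = 14*1 + 0
gcd(197, 577) = 1, so the inverse exists.
Bézout: 1 = 14*577 − 41*197.
So 197⁻¹ ≡ −41 ≡ 536 (mod 577).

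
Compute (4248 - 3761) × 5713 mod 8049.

4248 - 3761 = 487
487 × 5713 = 2782231 ≡ 5326 (mod 8049)

5326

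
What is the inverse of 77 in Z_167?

Apply the Euclidean algorithm and back-substitute:
167 = 2*77 + 13
77 = 5*13 + 12
13 = 1*12 + 1
12 = 12*1 + 0
gcd(77, 167) = 1, so the inverse exists.
Back-substitute for 1:
1 = 1*13 − 1*12
  = −1*77 + 6*13
  = 6*167 − 13*77
So 77⁻¹ ≡ −13 ≡ 154 (mod 167).

154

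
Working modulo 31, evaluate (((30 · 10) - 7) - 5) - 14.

26

30 · 10 = 300 ≡ 21 (mod 31)
21 - 7 = 14
14 - 5 = 9
9 - 14 = -5 ≡ 26 (mod 31)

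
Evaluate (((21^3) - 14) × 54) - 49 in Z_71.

(21)^3 ≡ 31 (mod 71)
31 - 14 = 17
17 × 54 = 918 ≡ 66 (mod 71)
66 - 49 = 17

17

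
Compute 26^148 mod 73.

148 in binary is 10010100, i.e. 148 = 128 + 16 + 4.
26^1 ≡ 26 (mod 73)
26^2 ≡ 26^2 = 676 ≡ 19 (mod 73)
26^4 ≡ 19^2 = 361 ≡ 69 (mod 73)
26^8 ≡ 69^2 = 4761 ≡ 16 (mod 73)
26^16 ≡ 16^2 = 256 ≡ 37 (mod 73)
26^32 ≡ 37^2 = 1369 ≡ 55 (mod 73)
26^64 ≡ 55^2 = 3025 ≡ 32 (mod 73)
26^128 ≡ 32^2 = 1024 ≡ 2 (mod 73)
26^148 = 26^128 × 26^16 × 26^4 ≡ 2 × 37 × 69 (mod 73).
Accumulate the product:
2 × 37 = 74 ≡ 1
1 × 69 = 69

69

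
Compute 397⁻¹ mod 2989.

Apply the Euclidean algorithm and back-substitute:
2989 = 7×397 + 210
397 = 1×210 + 187
210 = 1×187 + 23
187 = 8×23 + 3
23 = 7×3 + 2
3 = 1×2 + 1
2 = 2×1 + 0
gcd(397, 2989) = 1, so the inverse exists.
Bézout: 1 = −138×2989 + 1039×397.
So 397⁻¹ ≡ 1039 (mod 2989).

1039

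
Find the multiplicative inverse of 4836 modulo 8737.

8737 = 1·4836 + 3901
4836 = 1·3901 + 935
3901 = 4·935 + 161
935 = 5·161 + 130
161 = 1·130 + 31
130 = 4·31 + 6
31 = 5·6 + 1
6 = 6·1 + 0
gcd(4836, 8737) = 1, so the inverse exists.
Bézout: 1 = 781·8737 − 1411·4836.
So 4836⁻¹ ≡ −1411 ≡ 7326 (mod 8737).

7326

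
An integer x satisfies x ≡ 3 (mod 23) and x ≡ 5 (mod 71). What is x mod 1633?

1567

23⁻¹ mod 71: 23×34 ≡ 1 (mod 71), so 23⁻¹ ≡ 34.
x = 3 + 23×((5 − 3)×34 mod 71) = 3 + 23×68 = 1567.
Check: 1567 mod 23 = 3, 1567 mod 71 = 5. ✓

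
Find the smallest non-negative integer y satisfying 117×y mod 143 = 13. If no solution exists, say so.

5

gcd(117, 143) = 13, and 13 | 13, so solutions exist.
Divide through by 13: 9×y = 1 (mod 11).
9⁻¹ ≡ 5 (mod 11).
y ≡ 5×1 ≡ 5 (mod 11).
The smallest non-negative solution is y = 5.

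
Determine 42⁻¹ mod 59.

By the extended Euclidean algorithm:
59 = 1*42 + 17
42 = 2*17 + 8
17 = 2*8 + 1
8 = 8*1 + 0
gcd(42, 59) = 1, so the inverse exists.
Back-substitute for 1:
1 = 1*17 − 2*8
  = −2*42 + 5*17
  = 5*59 − 7*42
So 42⁻¹ ≡ −7 ≡ 52 (mod 59).

52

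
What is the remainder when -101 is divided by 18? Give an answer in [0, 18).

7

-101 = -6·18 + 7, so -101 ≡ 7 (mod 18).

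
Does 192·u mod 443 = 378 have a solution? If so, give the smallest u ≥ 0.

265

gcd(192, 443) = 1, so a unique solution mod 443 exists.
192⁻¹ ≡ 30 (mod 443).
u ≡ 30·378 ≡ 265 (mod 443).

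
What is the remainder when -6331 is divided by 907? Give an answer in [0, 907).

-6331 = -7*907 + 18, so -6331 ≡ 18 (mod 907).

18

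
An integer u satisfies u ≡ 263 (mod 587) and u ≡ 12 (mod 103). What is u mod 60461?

22569

587⁻¹ mod 103: 587·93 ≡ 1 (mod 103), so 587⁻¹ ≡ 93.
u = 263 + 587·((12 − 263)·93 mod 103) = 263 + 587·38 = 22569.
Check: 22569 mod 587 = 263, 22569 mod 103 = 12. ✓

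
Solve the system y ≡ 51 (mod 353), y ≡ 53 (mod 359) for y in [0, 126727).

84418

353⁻¹ mod 359: 353*299 ≡ 1 (mod 359), so 353⁻¹ ≡ 299.
y = 51 + 353*((53 − 51)*299 mod 359) = 51 + 353*239 = 84418.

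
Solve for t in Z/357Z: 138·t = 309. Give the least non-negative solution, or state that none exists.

10

gcd(138, 357) = 3, and 3 | 309, so solutions exist.
Divide through by 3: 46·t ≡ 103 (mod 119).
46⁻¹ ≡ 44 (mod 119).
t ≡ 44·103 ≡ 10 (mod 119).
The smallest non-negative solution is t = 10.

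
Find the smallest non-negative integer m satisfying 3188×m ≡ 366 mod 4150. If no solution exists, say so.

gcd(3188, 4150) = 2, and 2 | 366, so solutions exist.
Divide through by 2: 1594×m mod 2075 = 183.
1594⁻¹ ≡ 1704 (mod 2075).
m ≡ 1704×183 ≡ 582 (mod 2075).
The smallest non-negative solution is m = 582.

582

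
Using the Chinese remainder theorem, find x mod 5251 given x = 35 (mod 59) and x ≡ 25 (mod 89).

1805

59⁻¹ mod 89: 59·86 ≡ 1 (mod 89), so 59⁻¹ ≡ 86.
x = 35 + 59·((25 − 35)·86 mod 89) = 35 + 59·30 = 1805.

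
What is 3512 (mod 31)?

3512 = 113×31 + 9, so 3512 ≡ 9 (mod 31).

9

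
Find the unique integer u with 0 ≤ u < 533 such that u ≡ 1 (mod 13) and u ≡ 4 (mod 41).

209

13⁻¹ mod 41: 13·19 ≡ 1 (mod 41), so 13⁻¹ ≡ 19.
u = 1 + 13·((4 − 1)·19 mod 41) = 1 + 13·16 = 209.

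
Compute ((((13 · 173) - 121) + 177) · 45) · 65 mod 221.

13 · 173 = 2249 ≡ 39 (mod 221)
39 - 121 = -82 ≡ 139 (mod 221)
139 + 177 = 316 ≡ 95 (mod 221)
95 · 45 = 4275 ≡ 76 (mod 221)
76 · 65 = 4940 ≡ 78 (mod 221)

78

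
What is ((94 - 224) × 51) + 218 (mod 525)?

94 - 224 = -130 ≡ 395 (mod 525)
395 × 51 = 20145 ≡ 195 (mod 525)
195 + 218 = 413

413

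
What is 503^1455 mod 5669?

By square-and-multiply:
503^1 ≡ 503 (mod 5669)
503^2 ≡ 503^2 = 253009 ≡ 3573 (mod 5669)
503^4 ≡ 3573^2 = 12766329 ≡ 5410 (mod 5669)
503^8 ≡ 5410^2 = 29268100 ≡ 4722 (mod 5669)
503^16 ≡ 4722^2 = 22297284 ≡ 1107 (mod 5669)
503^32 ≡ 1107^2 = 1225449 ≡ 945 (mod 5669)
503^64 ≡ 945^2 = 893025 ≡ 2992 (mod 5669)
503^128 ≡ 2992^2 = 8952064 ≡ 713 (mod 5669)
503^256 ≡ 713^2 = 508369 ≡ 3828 (mod 5669)
503^512 ≡ 3828^2 = 14653584 ≡ 4888 (mod 5669)
503^1024 ≡ 4888^2 = 23892544 ≡ 3378 (mod 5669)
503^1455 = 503^1024 × 503^256 × 503^128 × 503^32 × 503^8 × 503^4 × 503^2 × 503^1 ≡ 3378 × 3828 × 713 × 945 × 4722 × 5410 × 3573 × 503 (mod 5669).
Accumulate the product:
3378 × 3828 = 12930984 ≡ 5664
5664 × 713 = 4038432 ≡ 2104
2104 × 945 = 1988280 ≡ 4130
4130 × 4722 = 19501860 ≡ 500
500 × 5410 = 2705000 ≡ 887
887 × 3573 = 3169251 ≡ 280
280 × 503 = 140840 ≡ 4784

4784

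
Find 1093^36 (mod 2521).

Using repeated squaring:
36 in binary is 100100, i.e. 36 = 32 + 4.
1093^1 ≡ 1093 (mod 2521)
1093^2 ≡ 1093^2 = 1194649 ≡ 2216 (mod 2521)
1093^4 ≡ 2216^2 = 4910656 ≡ 2269 (mod 2521)
1093^8 ≡ 2269^2 = 5148361 ≡ 479 (mod 2521)
1093^16 ≡ 479^2 = 229441 ≡ 30 (mod 2521)
1093^32 ≡ 30^2 = 900 (mod 2521)
1093^36 = 1093^32 × 1093^4 ≡ 900 × 2269 (mod 2521).
900 × 2269 = 2042100 ≡ 90 (mod 2521).

90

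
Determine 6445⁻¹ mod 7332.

7332 = 1·6445 + 887
6445 = 7·887 + 236
887 = 3·236 + 179
236 = 1·179 + 57
179 = 3·57 + 8
57 = 7·8 + 1
8 = 8·1 + 0
gcd(6445, 7332) = 1, so the inverse exists.
Back-substitute for 1:
1 = 1·57 − 7·8
  = −7·179 + 22·57
  = 22·236 − 29·179
  = −29·887 + 109·236
  = 109·6445 − 792·887
  = −792·7332 + 901·6445
So 6445⁻¹ ≡ 901 (mod 7332).

901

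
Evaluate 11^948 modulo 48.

By square-and-multiply:
948 in binary is 1110110100, i.e. 948 = 512 + 256 + 128 + 32 + 16 + 4.
11^1 ≡ 11 (mod 48)
11^2 ≡ 11^2 = 121 ≡ 25 (mod 48)
11^4 ≡ 25^2 = 625 ≡ 1 (mod 48)
11^8 ≡ 1^2 = 1 (mod 48)
11^16 ≡ 1^2 = 1 (mod 48)
11^32 ≡ 1^2 = 1 (mod 48)
11^64 ≡ 1^2 = 1 (mod 48)
11^128 ≡ 1^2 = 1 (mod 48)
11^256 ≡ 1^2 = 1 (mod 48)
11^512 ≡ 1^2 = 1 (mod 48)
11^948 = 11^512 · 11^256 · 11^128 · 11^32 · 11^16 · 11^4 ≡ 1 · 1 · 1 · 1 · 1 · 1 (mod 48).
Accumulate the product:
1 · 1 = 1
1 · 1 = 1
1 · 1 = 1
1 · 1 = 1
1 · 1 = 1

1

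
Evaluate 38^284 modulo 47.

284 in binary is 100011100, i.e. 284 = 256 + 16 + 8 + 4.
38^1 ≡ 38 (mod 47)
38^2 ≡ 38^2 = 1444 ≡ 34 (mod 47)
38^4 ≡ 34^2 = 1156 ≡ 28 (mod 47)
38^8 ≡ 28^2 = 784 ≡ 32 (mod 47)
38^16 ≡ 32^2 = 1024 ≡ 37 (mod 47)
38^32 ≡ 37^2 = 1369 ≡ 6 (mod 47)
38^64 ≡ 6^2 = 36 (mod 47)
38^128 ≡ 36^2 = 1296 ≡ 27 (mod 47)
38^256 ≡ 27^2 = 729 ≡ 24 (mod 47)
38^284 = 38^256 · 38^16 · 38^8 · 38^4 ≡ 24 · 37 · 32 · 28 (mod 47).
Accumulate the product:
24 · 37 = 888 ≡ 42
42 · 32 = 1344 ≡ 28
28 · 28 = 784 ≡ 32

32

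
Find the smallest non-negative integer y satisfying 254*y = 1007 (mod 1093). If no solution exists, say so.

gcd(254, 1093) = 1, so a unique solution mod 1093 exists.
254⁻¹ ≡ 951 (mod 1093).
y ≡ 951*1007 ≡ 189 (mod 1093).

189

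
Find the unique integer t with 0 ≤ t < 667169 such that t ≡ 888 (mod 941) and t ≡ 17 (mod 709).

190029

941⁻¹ mod 709: 941*327 ≡ 1 (mod 709), so 941⁻¹ ≡ 327.
t = 888 + 941*((17 − 888)*327 mod 709) = 888 + 941*201 = 190029.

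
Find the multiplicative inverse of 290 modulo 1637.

1637 = 5·290 + 187
290 = 1·187 + 103
187 = 1·103 + 84
103 = 1·84 + 19
84 = 4·19 + 8
19 = 2·8 + 3
8 = 2·3 + 2
3 = 1·2 + 1
2 = 2·1 + 0
gcd(290, 1637) = 1, so the inverse exists.
Bézout: 1 = −107·1637 + 604·290.
So 290⁻¹ ≡ 604 (mod 1637).

604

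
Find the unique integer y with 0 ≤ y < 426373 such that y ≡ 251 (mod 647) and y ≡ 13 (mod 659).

368394

647⁻¹ mod 659: 647·604 ≡ 1 (mod 659), so 647⁻¹ ≡ 604.
y = 251 + 647·((13 − 251)·604 mod 659) = 251 + 647·569 = 368394.
Check: 368394 mod 647 = 251, 368394 mod 659 = 13. ✓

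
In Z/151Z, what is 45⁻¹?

47

151 = 3·45 + 16
45 = 2·16 + 13
16 = 1·13 + 3
13 = 4·3 + 1
3 = 3·1 + 0
gcd(45, 151) = 1, so the inverse exists.
Back-substitute for 1:
1 = 1·13 − 4·3
  = −4·16 + 5·13
  = 5·45 − 14·16
  = −14·151 + 47·45
So 45⁻¹ ≡ 47 (mod 151).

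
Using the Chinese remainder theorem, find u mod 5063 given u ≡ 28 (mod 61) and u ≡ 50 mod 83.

61⁻¹ mod 83: 61×49 ≡ 1 (mod 83), so 61⁻¹ ≡ 49.
u = 28 + 61×((50 − 28)×49 mod 83) = 28 + 61×82 = 5030.

5030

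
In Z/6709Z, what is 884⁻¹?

6709 = 7×884 + 521
884 = 1×521 + 363
521 = 1×363 + 158
363 = 2×158 + 47
158 = 3×47 + 17
47 = 2×17 + 13
17 = 1×13 + 4
13 = 3×4 + 1
4 = 4×1 + 0
gcd(884, 6709) = 1, so the inverse exists.
Bézout: 1 = −207×6709 + 1571×884.
So 884⁻¹ ≡ 1571 (mod 6709).

1571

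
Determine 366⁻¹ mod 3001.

3001 = 8×366 + 73
366 = 5×73 + 1
73 = 73×1 + 0
gcd(366, 3001) = 1, so the inverse exists.
Bézout: 1 = −5×3001 + 41×366.
So 366⁻¹ ≡ 41 (mod 3001).

41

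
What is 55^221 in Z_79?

23

55^1 ≡ 55 (mod 79)
55^2 ≡ 55^2 = 3025 ≡ 23 (mod 79)
55^4 ≡ 23^2 = 529 ≡ 55 (mod 79)
55^8 ≡ 55^2 = 3025 ≡ 23 (mod 79)
55^16 ≡ 23^2 = 529 ≡ 55 (mod 79)
55^32 ≡ 55^2 = 3025 ≡ 23 (mod 79)
55^64 ≡ 23^2 = 529 ≡ 55 (mod 79)
55^128 ≡ 55^2 = 3025 ≡ 23 (mod 79)
55^221 = 55^128 × 55^64 × 55^16 × 55^8 × 55^4 × 55^1 ≡ 23 × 55 × 55 × 23 × 55 × 55 (mod 79).
Accumulate the product:
23 × 55 = 1265 ≡ 1
1 × 55 = 55
55 × 23 = 1265 ≡ 1
1 × 55 = 55
55 × 55 = 3025 ≡ 23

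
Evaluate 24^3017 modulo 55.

Using repeated squaring:
3017 in binary is 101111001001, i.e. 3017 = 2048 + 512 + 256 + 128 + 64 + 8 + 1.
24^1 ≡ 24 (mod 55)
24^2 ≡ 24^2 = 576 ≡ 26 (mod 55)
24^4 ≡ 26^2 = 676 ≡ 16 (mod 55)
24^8 ≡ 16^2 = 256 ≡ 36 (mod 55)
24^16 ≡ 36^2 = 1296 ≡ 31 (mod 55)
24^32 ≡ 31^2 = 961 ≡ 26 (mod 55)
24^64 ≡ 26^2 = 676 ≡ 16 (mod 55)
24^128 ≡ 16^2 = 256 ≡ 36 (mod 55)
24^256 ≡ 36^2 = 1296 ≡ 31 (mod 55)
24^512 ≡ 31^2 = 961 ≡ 26 (mod 55)
24^1024 ≡ 26^2 = 676 ≡ 16 (mod 55)
24^2048 ≡ 16^2 = 256 ≡ 36 (mod 55)
24^3017 = 24^2048 · 24^512 · 24^256 · 24^128 · 24^64 · 24^8 · 24^1 ≡ 36 · 26 · 31 · 36 · 16 · 36 · 24 (mod 55).
Accumulate the product:
36 · 26 = 936 ≡ 1
1 · 31 = 31
31 · 36 = 1116 ≡ 16
16 · 16 = 256 ≡ 36
36 · 36 = 1296 ≡ 31
31 · 24 = 744 ≡ 29

29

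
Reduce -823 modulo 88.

-823 = -10·88 + 57, so -823 ≡ 57 (mod 88).

57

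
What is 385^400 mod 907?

522

Compute successive squares:
400 in binary is 110010000, i.e. 400 = 256 + 128 + 16.
385^1 ≡ 385 (mod 907)
385^2 ≡ 385^2 = 148225 ≡ 384 (mod 907)
385^4 ≡ 384^2 = 147456 ≡ 522 (mod 907)
385^8 ≡ 522^2 = 272484 ≡ 384 (mod 907)
385^16 ≡ 384^2 = 147456 ≡ 522 (mod 907)
385^32 ≡ 522^2 = 272484 ≡ 384 (mod 907)
385^64 ≡ 384^2 = 147456 ≡ 522 (mod 907)
385^128 ≡ 522^2 = 272484 ≡ 384 (mod 907)
385^256 ≡ 384^2 = 147456 ≡ 522 (mod 907)
385^400 = 385^256 * 385^128 * 385^16 ≡ 522 * 384 * 522 (mod 907).
Accumulate the product:
522 * 384 = 200448 ≡ 1
1 * 522 = 522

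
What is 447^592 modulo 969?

Compute successive squares:
447^1 ≡ 447 (mod 969)
447^2 ≡ 447^2 = 199809 ≡ 195 (mod 969)
447^4 ≡ 195^2 = 38025 ≡ 234 (mod 969)
447^8 ≡ 234^2 = 54756 ≡ 492 (mod 969)
447^16 ≡ 492^2 = 242064 ≡ 783 (mod 969)
447^32 ≡ 783^2 = 613089 ≡ 681 (mod 969)
447^64 ≡ 681^2 = 463761 ≡ 579 (mod 969)
447^128 ≡ 579^2 = 335241 ≡ 936 (mod 969)
447^256 ≡ 936^2 = 876096 ≡ 120 (mod 969)
447^512 ≡ 120^2 = 14400 ≡ 834 (mod 969)
447^592 = 447^512 · 447^64 · 447^16 ≡ 834 · 579 · 783 (mod 969).
Accumulate the product:
834 · 579 = 482886 ≡ 324
324 · 783 = 253692 ≡ 783

783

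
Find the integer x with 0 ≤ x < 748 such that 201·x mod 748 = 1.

521

Run the extended Euclidean algorithm:
748 = 3·201 + 145
201 = 1·145 + 56
145 = 2·56 + 33
56 = 1·33 + 23
33 = 1·23 + 10
23 = 2·10 + 3
10 = 3·3 + 1
3 = 3·1 + 0
gcd(201, 748) = 1, so the inverse exists.
Bézout: 1 = 61·748 − 227·201.
So 201⁻¹ ≡ −227 ≡ 521 (mod 748).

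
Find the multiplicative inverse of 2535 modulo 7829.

6396

7829 = 3*2535 + 224
2535 = 11*224 + 71
224 = 3*71 + 11
71 = 6*11 + 5
11 = 2*5 + 1
5 = 5*1 + 0
gcd(2535, 7829) = 1, so the inverse exists.
Bézout: 1 = 464*7829 − 1433*2535.
So 2535⁻¹ ≡ −1433 ≡ 6396 (mod 7829).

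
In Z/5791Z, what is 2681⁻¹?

5737

Apply the Euclidean algorithm and back-substitute:
5791 = 2·2681 + 429
2681 = 6·429 + 107
429 = 4·107 + 1
107 = 107·1 + 0
gcd(2681, 5791) = 1, so the inverse exists.
Bézout: 1 = 25·5791 − 54·2681.
So 2681⁻¹ ≡ −54 ≡ 5737 (mod 5791).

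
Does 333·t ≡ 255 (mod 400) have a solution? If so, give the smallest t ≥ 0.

gcd(333, 400) = 1, so a unique solution mod 400 exists.
333⁻¹ ≡ 197 (mod 400).
t ≡ 197·255 ≡ 235 (mod 400).

235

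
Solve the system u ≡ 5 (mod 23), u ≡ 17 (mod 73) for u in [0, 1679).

23⁻¹ mod 73: 23×54 ≡ 1 (mod 73), so 23⁻¹ ≡ 54.
u = 5 + 23×((17 − 5)×54 mod 73) = 5 + 23×64 = 1477.
Check: 1477 mod 23 = 5, 1477 mod 73 = 17. ✓

1477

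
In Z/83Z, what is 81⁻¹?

41

By the extended Euclidean algorithm:
83 = 1×81 + 2
81 = 40×2 + 1
2 = 2×1 + 0
gcd(81, 83) = 1, so the inverse exists.
Bézout: 1 = −40×83 + 41×81.
So 81⁻¹ ≡ 41 (mod 83).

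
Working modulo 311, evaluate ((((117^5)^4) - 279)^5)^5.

304

(117)^5 ≡ 126 (mod 311)
(126)^4 ≡ 225 (mod 311)
225 - 279 = -54 ≡ 257 (mod 311)
(257)^5 ≡ 41 (mod 311)
(41)^5 ≡ 304 (mod 311)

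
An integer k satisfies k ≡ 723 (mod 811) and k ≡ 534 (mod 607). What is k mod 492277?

7211

811⁻¹ mod 607: 811×122 ≡ 1 (mod 607), so 811⁻¹ ≡ 122.
k = 723 + 811×((534 − 723)×122 mod 607) = 723 + 811×8 = 7211.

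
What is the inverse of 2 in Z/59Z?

59 = 29·2 + 1
2 = 2·1 + 0
gcd(2, 59) = 1, so the inverse exists.
Bézout: 1 = 1·59 − 29·2.
So 2⁻¹ ≡ −29 ≡ 30 (mod 59).

30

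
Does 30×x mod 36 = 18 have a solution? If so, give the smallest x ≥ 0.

gcd(30, 36) = 6, and 6 | 18, so solutions exist.
Divide through by 6: 5×x mod 6 = 3.
5⁻¹ ≡ 5 (mod 6).
x ≡ 5×3 ≡ 3 (mod 6).
The smallest non-negative solution is x = 3.

3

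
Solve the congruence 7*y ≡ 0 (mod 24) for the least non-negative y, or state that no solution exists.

gcd(7, 24) = 1, so a unique solution mod 24 exists.
7⁻¹ ≡ 7 (mod 24).
y ≡ 7*0 ≡ 0 (mod 24).

0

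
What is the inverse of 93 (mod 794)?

111

By the extended Euclidean algorithm:
794 = 8*93 + 50
93 = 1*50 + 43
50 = 1*43 + 7
43 = 6*7 + 1
7 = 7*1 + 0
gcd(93, 794) = 1, so the inverse exists.
Back-substitute for 1:
1 = 1*43 − 6*7
  = −6*50 + 7*43
  = 7*93 − 13*50
  = −13*794 + 111*93
So 93⁻¹ ≡ 111 (mod 794).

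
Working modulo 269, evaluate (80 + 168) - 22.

80 + 168 = 248
248 - 22 = 226

226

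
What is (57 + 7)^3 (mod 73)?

57 + 7 = 64
(64)^3 ≡ 1 (mod 73)

1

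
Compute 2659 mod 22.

19

2659 = 120·22 + 19, so 2659 ≡ 19 (mod 22).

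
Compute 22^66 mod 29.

24

Using repeated squaring:
66 in binary is 1000010, i.e. 66 = 64 + 2.
22^1 ≡ 22 (mod 29)
22^2 ≡ 22^2 = 484 ≡ 20 (mod 29)
22^4 ≡ 20^2 = 400 ≡ 23 (mod 29)
22^8 ≡ 23^2 = 529 ≡ 7 (mod 29)
22^16 ≡ 7^2 = 49 ≡ 20 (mod 29)
22^32 ≡ 20^2 = 400 ≡ 23 (mod 29)
22^64 ≡ 23^2 = 529 ≡ 7 (mod 29)
22^66 = 22^64 × 22^2 ≡ 7 × 20 (mod 29).
7 × 20 = 140 ≡ 24 (mod 29).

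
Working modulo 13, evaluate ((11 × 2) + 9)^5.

11 × 2 = 22 ≡ 9 (mod 13)
9 + 9 = 18 ≡ 5 (mod 13)
(5)^5 ≡ 5 (mod 13)

5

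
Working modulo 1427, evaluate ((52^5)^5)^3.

44

(52)^5 ≡ 1287 (mod 1427)
(1287)^5 ≡ 1353 (mod 1427)
(1353)^3 ≡ 44 (mod 1427)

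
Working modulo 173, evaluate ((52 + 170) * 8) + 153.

26

52 + 170 = 222 ≡ 49 (mod 173)
49 * 8 = 392 ≡ 46 (mod 173)
46 + 153 = 199 ≡ 26 (mod 173)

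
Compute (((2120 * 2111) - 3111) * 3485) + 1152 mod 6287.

2120 * 2111 = 4475320 ≡ 5263 (mod 6287)
5263 - 3111 = 2152
2152 * 3485 = 7499720 ≡ 5616 (mod 6287)
5616 + 1152 = 6768 ≡ 481 (mod 6287)

481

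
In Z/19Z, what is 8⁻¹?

By the extended Euclidean algorithm:
19 = 2×8 + 3
8 = 2×3 + 2
3 = 1×2 + 1
2 = 2×1 + 0
gcd(8, 19) = 1, so the inverse exists.
Bézout: 1 = 3×19 − 7×8.
So 8⁻¹ ≡ −7 ≡ 12 (mod 19).

12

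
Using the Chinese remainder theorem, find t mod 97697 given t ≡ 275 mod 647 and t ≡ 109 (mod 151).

68210

647⁻¹ mod 151: 647*144 ≡ 1 (mod 151), so 647⁻¹ ≡ 144.
t = 275 + 647*((109 − 275)*144 mod 151) = 275 + 647*105 = 68210.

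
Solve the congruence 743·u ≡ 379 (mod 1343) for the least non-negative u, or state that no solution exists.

118

gcd(743, 1343) = 1, so a unique solution mod 1343 exists.
743⁻¹ ≡ 911 (mod 1343).
u ≡ 911·379 ≡ 118 (mod 1343).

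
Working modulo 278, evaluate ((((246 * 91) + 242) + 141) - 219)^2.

246 * 91 = 22386 ≡ 146 (mod 278)
146 + 242 = 388 ≡ 110 (mod 278)
110 + 141 = 251
251 - 219 = 32
(32)^2 ≡ 190 (mod 278)

190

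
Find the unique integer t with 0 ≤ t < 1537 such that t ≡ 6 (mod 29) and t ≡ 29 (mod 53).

1195

29⁻¹ mod 53: 29*11 ≡ 1 (mod 53), so 29⁻¹ ≡ 11.
t = 6 + 29*((29 − 6)*11 mod 53) = 6 + 29*41 = 1195.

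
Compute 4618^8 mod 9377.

Using repeated squaring:
4618^1 ≡ 4618 (mod 9377)
4618^2 ≡ 4618^2 = 21325924 ≡ 2626 (mod 9377)
4618^4 ≡ 2626^2 = 6895876 ≡ 3781 (mod 9377)
4618^8 ≡ 3781^2 = 14295961 ≡ 5413 (mod 9377)
So 4618^8 ≡ 5413 (mod 9377).

5413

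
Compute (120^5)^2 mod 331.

(120)^5 ≡ 270 (mod 331)
(270)^2 ≡ 80 (mod 331)

80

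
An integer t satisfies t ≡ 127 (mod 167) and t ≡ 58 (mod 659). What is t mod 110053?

31690

167⁻¹ mod 659: 167*513 ≡ 1 (mod 659), so 167⁻¹ ≡ 513.
t = 127 + 167*((58 − 127)*513 mod 659) = 127 + 167*189 = 31690.
Check: 31690 mod 167 = 127, 31690 mod 659 = 58. ✓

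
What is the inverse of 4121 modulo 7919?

711

7919 = 1·4121 + 3798
4121 = 1·3798 + 323
3798 = 11·323 + 245
323 = 1·245 + 78
245 = 3·78 + 11
78 = 7·11 + 1
11 = 11·1 + 0
gcd(4121, 7919) = 1, so the inverse exists.
Back-substitute for 1:
1 = 1·78 − 7·11
  = −7·245 + 22·78
  = 22·323 − 29·245
  = −29·3798 + 341·323
  = 341·4121 − 370·3798
  = −370·7919 + 711·4121
So 4121⁻¹ ≡ 711 (mod 7919).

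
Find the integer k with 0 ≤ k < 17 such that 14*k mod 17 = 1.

Apply the Euclidean algorithm and back-substitute:
17 = 1·14 + 3
14 = 4·3 + 2
3 = 1·2 + 1
2 = 2·1 + 0
gcd(14, 17) = 1, so the inverse exists.
Bézout: 1 = 5·17 − 6·14.
So 14⁻¹ ≡ −6 ≡ 11 (mod 17).

11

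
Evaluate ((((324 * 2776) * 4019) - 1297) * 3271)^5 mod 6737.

324 * 2776 = 899424 ≡ 3403 (mod 6737)
3403 * 4019 = 13676657 ≡ 547 (mod 6737)
547 - 1297 = -750 ≡ 5987 (mod 6737)
5987 * 3271 = 19583477 ≡ 5755 (mod 6737)
(5755)^5 ≡ 4047 (mod 6737)

4047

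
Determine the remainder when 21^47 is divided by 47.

Using repeated squaring:
47 in binary is 101111, i.e. 47 = 32 + 8 + 4 + 2 + 1.
21^1 ≡ 21 (mod 47)
21^2 ≡ 21^2 = 441 ≡ 18 (mod 47)
21^4 ≡ 18^2 = 324 ≡ 42 (mod 47)
21^8 ≡ 42^2 = 1764 ≡ 25 (mod 47)
21^16 ≡ 25^2 = 625 ≡ 14 (mod 47)
21^32 ≡ 14^2 = 196 ≡ 8 (mod 47)
21^47 = 21^32 * 21^8 * 21^4 * 21^2 * 21^1 ≡ 8 * 25 * 42 * 18 * 21 (mod 47).
Accumulate the product:
8 * 25 = 200 ≡ 12
12 * 42 = 504 ≡ 34
34 * 18 = 612 ≡ 1
1 * 21 = 21

21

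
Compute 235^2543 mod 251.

2543 in binary is 100111101111, i.e. 2543 = 2048 + 256 + 128 + 64 + 32 + 8 + 4 + 2 + 1.
235^1 ≡ 235 (mod 251)
235^2 ≡ 235^2 = 55225 ≡ 5 (mod 251)
235^4 ≡ 5^2 = 25 (mod 251)
235^8 ≡ 25^2 = 625 ≡ 123 (mod 251)
235^16 ≡ 123^2 = 15129 ≡ 69 (mod 251)
235^32 ≡ 69^2 = 4761 ≡ 243 (mod 251)
235^64 ≡ 243^2 = 59049 ≡ 64 (mod 251)
235^128 ≡ 64^2 = 4096 ≡ 80 (mod 251)
235^256 ≡ 80^2 = 6400 ≡ 125 (mod 251)
235^512 ≡ 125^2 = 15625 ≡ 63 (mod 251)
235^1024 ≡ 63^2 = 3969 ≡ 204 (mod 251)
235^2048 ≡ 204^2 = 41616 ≡ 201 (mod 251)
235^2543 = 235^2048 · 235^256 · 235^128 · 235^64 · 235^32 · 235^8 · 235^4 · 235^2 · 235^1 ≡ 201 · 125 · 80 · 64 · 243 · 123 · 25 · 5 · 235 (mod 251).
Accumulate the product:
201 · 125 = 25125 ≡ 25
25 · 80 = 2000 ≡ 243
243 · 64 = 15552 ≡ 241
241 · 243 = 58563 ≡ 80
80 · 123 = 9840 ≡ 51
51 · 25 = 1275 ≡ 20
20 · 5 = 100
100 · 235 = 23500 ≡ 157

157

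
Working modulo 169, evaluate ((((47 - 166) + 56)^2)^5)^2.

47 - 166 = -119 ≡ 50 (mod 169)
50 + 56 = 106
(106)^2 ≡ 82 (mod 169)
(82)^5 ≡ 140 (mod 169)
(140)^2 ≡ 165 (mod 169)

165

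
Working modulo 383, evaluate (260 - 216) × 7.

260 - 216 = 44
44 × 7 = 308

308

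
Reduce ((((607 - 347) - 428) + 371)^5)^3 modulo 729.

683

607 - 347 = 260
260 - 428 = -168 ≡ 561 (mod 729)
561 + 371 = 932 ≡ 203 (mod 729)
(203)^5 ≡ 200 (mod 729)
(200)^3 ≡ 683 (mod 729)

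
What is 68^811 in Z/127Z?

68

Compute successive squares:
811 in binary is 1100101011, i.e. 811 = 512 + 256 + 32 + 8 + 2 + 1.
68^1 ≡ 68 (mod 127)
68^2 ≡ 68^2 = 4624 ≡ 52 (mod 127)
68^4 ≡ 52^2 = 2704 ≡ 37 (mod 127)
68^8 ≡ 37^2 = 1369 ≡ 99 (mod 127)
68^16 ≡ 99^2 = 9801 ≡ 22 (mod 127)
68^32 ≡ 22^2 = 484 ≡ 103 (mod 127)
68^64 ≡ 103^2 = 10609 ≡ 68 (mod 127)
68^128 ≡ 68^2 = 4624 ≡ 52 (mod 127)
68^256 ≡ 52^2 = 2704 ≡ 37 (mod 127)
68^512 ≡ 37^2 = 1369 ≡ 99 (mod 127)
68^811 = 68^512 * 68^256 * 68^32 * 68^8 * 68^2 * 68^1 ≡ 99 * 37 * 103 * 99 * 52 * 68 (mod 127).
Accumulate the product:
99 * 37 = 3663 ≡ 107
107 * 103 = 11021 ≡ 99
99 * 99 = 9801 ≡ 22
22 * 52 = 1144 ≡ 1
1 * 68 = 68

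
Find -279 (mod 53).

-279 = -6×53 + 39, so -279 ≡ 39 (mod 53).

39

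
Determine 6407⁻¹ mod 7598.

Run the extended Euclidean algorithm:
7598 = 1·6407 + 1191
6407 = 5·1191 + 452
1191 = 2·452 + 287
452 = 1·287 + 165
287 = 1·165 + 122
165 = 1·122 + 43
122 = 2·43 + 36
43 = 1·36 + 7
36 = 5·7 + 1
7 = 7·1 + 0
gcd(6407, 7598) = 1, so the inverse exists.
Bézout: 1 = 893·7598 − 1059·6407.
So 6407⁻¹ ≡ −1059 ≡ 6539 (mod 7598).

6539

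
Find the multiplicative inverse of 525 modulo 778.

123

By the extended Euclidean algorithm:
778 = 1×525 + 253
525 = 2×253 + 19
253 = 13×19 + 6
19 = 3×6 + 1
6 = 6×1 + 0
gcd(525, 778) = 1, so the inverse exists.
Bézout: 1 = −83×778 + 123×525.
So 525⁻¹ ≡ 123 (mod 778).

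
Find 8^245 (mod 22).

245 in binary is 11110101, i.e. 245 = 128 + 64 + 32 + 16 + 4 + 1.
8^1 ≡ 8 (mod 22)
8^2 ≡ 8^2 = 64 ≡ 20 (mod 22)
8^4 ≡ 20^2 = 400 ≡ 4 (mod 22)
8^8 ≡ 4^2 = 16 (mod 22)
8^16 ≡ 16^2 = 256 ≡ 14 (mod 22)
8^32 ≡ 14^2 = 196 ≡ 20 (mod 22)
8^64 ≡ 20^2 = 400 ≡ 4 (mod 22)
8^128 ≡ 4^2 = 16 (mod 22)
8^245 = 8^128 * 8^64 * 8^32 * 8^16 * 8^4 * 8^1 ≡ 16 * 4 * 20 * 14 * 4 * 8 (mod 22).
Accumulate the product:
16 * 4 = 64 ≡ 20
20 * 20 = 400 ≡ 4
4 * 14 = 56 ≡ 12
12 * 4 = 48 ≡ 4
4 * 8 = 32 ≡ 10

10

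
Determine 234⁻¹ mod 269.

By the extended Euclidean algorithm:
269 = 1·234 + 35
234 = 6·35 + 24
35 = 1·24 + 11
24 = 2·11 + 2
11 = 5·2 + 1
2 = 2·1 + 0
gcd(234, 269) = 1, so the inverse exists.
Bézout: 1 = 107·269 − 123·234.
So 234⁻¹ ≡ −123 ≡ 146 (mod 269).

146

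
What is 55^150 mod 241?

233

By square-and-multiply:
150 in binary is 10010110, i.e. 150 = 128 + 16 + 4 + 2.
55^1 ≡ 55 (mod 241)
55^2 ≡ 55^2 = 3025 ≡ 133 (mod 241)
55^4 ≡ 133^2 = 17689 ≡ 96 (mod 241)
55^8 ≡ 96^2 = 9216 ≡ 58 (mod 241)
55^16 ≡ 58^2 = 3364 ≡ 231 (mod 241)
55^32 ≡ 231^2 = 53361 ≡ 100 (mod 241)
55^64 ≡ 100^2 = 10000 ≡ 119 (mod 241)
55^128 ≡ 119^2 = 14161 ≡ 183 (mod 241)
55^150 = 55^128 · 55^16 · 55^4 · 55^2 ≡ 183 · 231 · 96 · 133 (mod 241).
Accumulate the product:
183 · 231 = 42273 ≡ 98
98 · 96 = 9408 ≡ 9
9 · 133 = 1197 ≡ 233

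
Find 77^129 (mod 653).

609

Compute successive squares:
129 in binary is 10000001, i.e. 129 = 128 + 1.
77^1 ≡ 77 (mod 653)
77^2 ≡ 77^2 = 5929 ≡ 52 (mod 653)
77^4 ≡ 52^2 = 2704 ≡ 92 (mod 653)
77^8 ≡ 92^2 = 8464 ≡ 628 (mod 653)
77^16 ≡ 628^2 = 394384 ≡ 625 (mod 653)
77^32 ≡ 625^2 = 390625 ≡ 131 (mod 653)
77^64 ≡ 131^2 = 17161 ≡ 183 (mod 653)
77^128 ≡ 183^2 = 33489 ≡ 186 (mod 653)
77^129 = 77^128 × 77^1 ≡ 186 × 77 (mod 653).
186 × 77 = 14322 ≡ 609 (mod 653).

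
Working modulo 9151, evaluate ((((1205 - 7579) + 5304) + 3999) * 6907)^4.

8968

1205 - 7579 = -6374 ≡ 2777 (mod 9151)
2777 + 5304 = 8081
8081 + 3999 = 12080 ≡ 2929 (mod 9151)
2929 * 6907 = 20230603 ≡ 6893 (mod 9151)
(6893)^4 ≡ 8968 (mod 9151)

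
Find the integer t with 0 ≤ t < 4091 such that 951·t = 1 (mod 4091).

4091 = 4·951 + 287
951 = 3·287 + 90
287 = 3·90 + 17
90 = 5·17 + 5
17 = 3·5 + 2
5 = 2·2 + 1
2 = 2·1 + 0
gcd(951, 4091) = 1, so the inverse exists.
Back-substitute for 1:
1 = 1·5 − 2·2
  = −2·17 + 7·5
  = 7·90 − 37·17
  = −37·287 + 118·90
  = 118·951 − 391·287
  = −391·4091 + 1682·951
So 951⁻¹ ≡ 1682 (mod 4091).

1682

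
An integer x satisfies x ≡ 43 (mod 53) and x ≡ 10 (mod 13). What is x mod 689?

361

53⁻¹ mod 13: 53·1 ≡ 1 (mod 13), so 53⁻¹ ≡ 1.
x = 43 + 53·((10 − 43)·1 mod 13) = 43 + 53·6 = 361.
Check: 361 mod 53 = 43, 361 mod 13 = 10. ✓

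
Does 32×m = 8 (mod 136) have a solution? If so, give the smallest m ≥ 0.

13

gcd(32, 136) = 8, and 8 | 8, so solutions exist.
Divide through by 8: 4×m ≡ 1 (mod 17).
4⁻¹ ≡ 13 (mod 17).
m ≡ 13×1 ≡ 13 (mod 17).
The smallest non-negative solution is m = 13.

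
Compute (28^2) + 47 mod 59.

(28)^2 ≡ 17 (mod 59)
17 + 47 = 64 ≡ 5 (mod 59)

5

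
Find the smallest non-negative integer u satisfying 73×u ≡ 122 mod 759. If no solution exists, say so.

gcd(73, 759) = 1, so a unique solution mod 759 exists.
73⁻¹ ≡ 52 (mod 759).
u ≡ 52×122 ≡ 272 (mod 759).

272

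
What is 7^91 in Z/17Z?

14

Using repeated squaring:
91 in binary is 1011011, i.e. 91 = 64 + 16 + 8 + 2 + 1.
7^1 ≡ 7 (mod 17)
7^2 ≡ 7^2 = 49 ≡ 15 (mod 17)
7^4 ≡ 15^2 = 225 ≡ 4 (mod 17)
7^8 ≡ 4^2 = 16 (mod 17)
7^16 ≡ 16^2 = 256 ≡ 1 (mod 17)
7^32 ≡ 1^2 = 1 (mod 17)
7^64 ≡ 1^2 = 1 (mod 17)
7^91 = 7^64 × 7^16 × 7^8 × 7^2 × 7^1 ≡ 1 × 1 × 16 × 15 × 7 (mod 17).
Accumulate the product:
1 × 1 = 1
1 × 16 = 16
16 × 15 = 240 ≡ 2
2 × 7 = 14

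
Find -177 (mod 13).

5

-177 = -14×13 + 5, so -177 ≡ 5 (mod 13).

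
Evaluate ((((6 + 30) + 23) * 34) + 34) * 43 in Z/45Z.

15

6 + 30 = 36
36 + 23 = 59 ≡ 14 (mod 45)
14 * 34 = 476 ≡ 26 (mod 45)
26 + 34 = 60 ≡ 15 (mod 45)
15 * 43 = 645 ≡ 15 (mod 45)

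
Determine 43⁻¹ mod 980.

Run the extended Euclidean algorithm:
980 = 22·43 + 34
43 = 1·34 + 9
34 = 3·9 + 7
9 = 1·7 + 2
7 = 3·2 + 1
2 = 2·1 + 0
gcd(43, 980) = 1, so the inverse exists.
Back-substitute for 1:
1 = 1·7 − 3·2
  = −3·9 + 4·7
  = 4·34 − 15·9
  = −15·43 + 19·34
  = 19·980 − 433·43
So 43⁻¹ ≡ −433 ≡ 547 (mod 980).

547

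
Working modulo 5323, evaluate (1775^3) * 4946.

4817

(1775)^3 ≡ 4929 (mod 5323)
4929 * 4946 = 24378834 ≡ 4817 (mod 5323)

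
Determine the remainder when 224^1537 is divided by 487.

By square-and-multiply:
224^1 ≡ 224 (mod 487)
224^2 ≡ 224^2 = 50176 ≡ 15 (mod 487)
224^4 ≡ 15^2 = 225 (mod 487)
224^8 ≡ 225^2 = 50625 ≡ 464 (mod 487)
224^16 ≡ 464^2 = 215296 ≡ 42 (mod 487)
224^32 ≡ 42^2 = 1764 ≡ 303 (mod 487)
224^64 ≡ 303^2 = 91809 ≡ 253 (mod 487)
224^128 ≡ 253^2 = 64009 ≡ 212 (mod 487)
224^256 ≡ 212^2 = 44944 ≡ 140 (mod 487)
224^512 ≡ 140^2 = 19600 ≡ 120 (mod 487)
224^1024 ≡ 120^2 = 14400 ≡ 277 (mod 487)
224^1537 = 224^1024 · 224^512 · 224^1 ≡ 277 · 120 · 224 (mod 487).
Accumulate the product:
277 · 120 = 33240 ≡ 124
124 · 224 = 27776 ≡ 17

17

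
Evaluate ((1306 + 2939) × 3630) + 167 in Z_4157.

1306 + 2939 = 4245 ≡ 88 (mod 4157)
88 × 3630 = 319440 ≡ 3508 (mod 4157)
3508 + 167 = 3675

3675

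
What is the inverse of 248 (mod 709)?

466

Run the extended Euclidean algorithm:
709 = 2*248 + 213
248 = 1*213 + 35
213 = 6*35 + 3
35 = 11*3 + 2
3 = 1*2 + 1
2 = 2*1 + 0
gcd(248, 709) = 1, so the inverse exists.
Back-substitute for 1:
1 = 1*3 − 1*2
  = −1*35 + 12*3
  = 12*213 − 73*35
  = −73*248 + 85*213
  = 85*709 − 243*248
So 248⁻¹ ≡ −243 ≡ 466 (mod 709).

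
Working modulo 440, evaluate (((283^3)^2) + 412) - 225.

36

(283)^3 ≡ 347 (mod 440)
(347)^2 ≡ 289 (mod 440)
289 + 412 = 701 ≡ 261 (mod 440)
261 - 225 = 36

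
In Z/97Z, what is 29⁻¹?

97 = 3×29 + 10
29 = 2×10 + 9
10 = 1×9 + 1
9 = 9×1 + 0
gcd(29, 97) = 1, so the inverse exists.
Back-substitute for 1:
1 = 1×10 − 1×9
  = −1×29 + 3×10
  = 3×97 − 10×29
So 29⁻¹ ≡ −10 ≡ 87 (mod 97).

87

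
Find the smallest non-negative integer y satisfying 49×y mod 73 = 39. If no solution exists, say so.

gcd(49, 73) = 1, so a unique solution mod 73 exists.
49⁻¹ ≡ 3 (mod 73).
y ≡ 3×39 ≡ 44 (mod 73).

44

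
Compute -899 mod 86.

47

-899 = -11·86 + 47, so -899 ≡ 47 (mod 86).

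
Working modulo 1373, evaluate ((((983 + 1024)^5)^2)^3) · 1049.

983 + 1024 = 2007 ≡ 634 (mod 1373)
(634)^5 ≡ 534 (mod 1373)
(534)^2 ≡ 945 (mod 1373)
(945)^3 ≡ 1040 (mod 1373)
1040 · 1049 = 1090960 ≡ 798 (mod 1373)

798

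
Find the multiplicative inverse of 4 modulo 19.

By the extended Euclidean algorithm:
19 = 4×4 + 3
4 = 1×3 + 1
3 = 3×1 + 0
gcd(4, 19) = 1, so the inverse exists.
Bézout: 1 = −1×19 + 5×4.
So 4⁻¹ ≡ 5 (mod 19).

5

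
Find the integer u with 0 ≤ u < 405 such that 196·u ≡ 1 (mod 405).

405 = 2*196 + 13
196 = 15*13 + 1
13 = 13*1 + 0
gcd(196, 405) = 1, so the inverse exists.
Back-substitute for 1:
1 = 1*196 − 15*13
  = −15*405 + 31*196
So 196⁻¹ ≡ 31 (mod 405).

31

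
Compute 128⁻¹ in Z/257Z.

Apply the Euclidean algorithm and back-substitute:
257 = 2*128 + 1
128 = 128*1 + 0
gcd(128, 257) = 1, so the inverse exists.
Back-substitute for 1:
1 = 1*257 − 2*128
So 128⁻¹ ≡ −2 ≡ 255 (mod 257).

255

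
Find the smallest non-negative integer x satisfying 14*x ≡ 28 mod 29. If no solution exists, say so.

2

gcd(14, 29) = 1, so a unique solution mod 29 exists.
14⁻¹ ≡ 27 (mod 29).
x ≡ 27*28 ≡ 2 (mod 29).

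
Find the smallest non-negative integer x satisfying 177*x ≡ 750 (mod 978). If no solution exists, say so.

170

gcd(177, 978) = 3, and 3 | 750, so solutions exist.
Divide through by 3: 59*x mod 326 = 250.
59⁻¹ ≡ 105 (mod 326).
x ≡ 105*250 ≡ 170 (mod 326).
The smallest non-negative solution is x = 170.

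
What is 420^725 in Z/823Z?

725 in binary is 1011010101, i.e. 725 = 512 + 128 + 64 + 16 + 4 + 1.
420^1 ≡ 420 (mod 823)
420^2 ≡ 420^2 = 176400 ≡ 278 (mod 823)
420^4 ≡ 278^2 = 77284 ≡ 745 (mod 823)
420^8 ≡ 745^2 = 555025 ≡ 323 (mod 823)
420^16 ≡ 323^2 = 104329 ≡ 631 (mod 823)
420^32 ≡ 631^2 = 398161 ≡ 652 (mod 823)
420^64 ≡ 652^2 = 425104 ≡ 436 (mod 823)
420^128 ≡ 436^2 = 190096 ≡ 806 (mod 823)
420^256 ≡ 806^2 = 649636 ≡ 289 (mod 823)
420^512 ≡ 289^2 = 83521 ≡ 398 (mod 823)
420^725 = 420^512 * 420^128 * 420^64 * 420^16 * 420^4 * 420^1 ≡ 398 * 806 * 436 * 631 * 745 * 420 (mod 823).
Accumulate the product:
398 * 806 = 320788 ≡ 641
641 * 436 = 279476 ≡ 479
479 * 631 = 302249 ≡ 208
208 * 745 = 154960 ≡ 236
236 * 420 = 99120 ≡ 360

360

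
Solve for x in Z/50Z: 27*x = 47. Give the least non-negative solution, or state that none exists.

11

gcd(27, 50) = 1, so a unique solution mod 50 exists.
27⁻¹ ≡ 13 (mod 50).
x ≡ 13*47 ≡ 11 (mod 50).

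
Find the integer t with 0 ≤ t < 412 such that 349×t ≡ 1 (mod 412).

85

Run the extended Euclidean algorithm:
412 = 1·349 + 63
349 = 5·63 + 34
63 = 1·34 + 29
34 = 1·29 + 5
29 = 5·5 + 4
5 = 1·4 + 1
4 = 4·1 + 0
gcd(349, 412) = 1, so the inverse exists.
Bézout: 1 = −72·412 + 85·349.
So 349⁻¹ ≡ 85 (mod 412).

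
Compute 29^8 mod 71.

Using repeated squaring:
29^1 ≡ 29 (mod 71)
29^2 ≡ 29^2 = 841 ≡ 60 (mod 71)
29^4 ≡ 60^2 = 3600 ≡ 50 (mod 71)
29^8 ≡ 50^2 = 2500 ≡ 15 (mod 71)
So 29^8 ≡ 15 (mod 71).

15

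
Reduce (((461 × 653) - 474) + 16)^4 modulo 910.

835

461 × 653 = 301033 ≡ 733 (mod 910)
733 - 474 = 259
259 + 16 = 275
(275)^4 ≡ 835 (mod 910)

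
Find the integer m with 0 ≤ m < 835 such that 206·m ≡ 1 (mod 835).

835 = 4*206 + 11
206 = 18*11 + 8
11 = 1*8 + 3
8 = 2*3 + 2
3 = 1*2 + 1
2 = 2*1 + 0
gcd(206, 835) = 1, so the inverse exists.
Bézout: 1 = 75*835 − 304*206.
So 206⁻¹ ≡ −304 ≡ 531 (mod 835).

531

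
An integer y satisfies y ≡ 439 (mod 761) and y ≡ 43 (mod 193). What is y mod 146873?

761⁻¹ mod 193: 761·35 ≡ 1 (mod 193), so 761⁻¹ ≡ 35.
y = 439 + 761·((43 − 439)·35 mod 193) = 439 + 761·36 = 27835.

27835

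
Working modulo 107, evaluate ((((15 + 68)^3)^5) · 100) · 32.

15 + 68 = 83
(83)^3 ≡ 86 (mod 107)
(86)^5 ≡ 89 (mod 107)
89 · 100 = 8900 ≡ 19 (mod 107)
19 · 32 = 608 ≡ 73 (mod 107)

73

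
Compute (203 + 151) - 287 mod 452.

67

203 + 151 = 354
354 - 287 = 67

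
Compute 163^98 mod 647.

By square-and-multiply:
163^1 ≡ 163 (mod 647)
163^2 ≡ 163^2 = 26569 ≡ 42 (mod 647)
163^4 ≡ 42^2 = 1764 ≡ 470 (mod 647)
163^8 ≡ 470^2 = 220900 ≡ 273 (mod 647)
163^16 ≡ 273^2 = 74529 ≡ 124 (mod 647)
163^32 ≡ 124^2 = 15376 ≡ 495 (mod 647)
163^64 ≡ 495^2 = 245025 ≡ 459 (mod 647)
163^98 = 163^64 × 163^32 × 163^2 ≡ 459 × 495 × 42 (mod 647).
Accumulate the product:
459 × 495 = 227205 ≡ 108
108 × 42 = 4536 ≡ 7

7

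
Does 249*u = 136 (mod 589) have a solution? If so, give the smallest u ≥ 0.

gcd(249, 589) = 1, so a unique solution mod 589 exists.
249⁻¹ ≡ 466 (mod 589).
u ≡ 466*136 ≡ 353 (mod 589).

353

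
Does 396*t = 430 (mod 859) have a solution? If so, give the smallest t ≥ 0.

500

gcd(396, 859) = 1, so a unique solution mod 859 exists.
396⁻¹ ≡ 141 (mod 859).
t ≡ 141*430 ≡ 500 (mod 859).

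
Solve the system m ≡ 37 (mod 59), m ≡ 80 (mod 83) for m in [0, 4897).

3400

59⁻¹ mod 83: 59×38 ≡ 1 (mod 83), so 59⁻¹ ≡ 38.
m = 37 + 59×((80 − 37)×38 mod 83) = 37 + 59×57 = 3400.
Check: 3400 mod 59 = 37, 3400 mod 83 = 80. ✓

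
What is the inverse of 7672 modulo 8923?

Run the extended Euclidean algorithm:
8923 = 1·7672 + 1251
7672 = 6·1251 + 166
1251 = 7·166 + 89
166 = 1·89 + 77
89 = 1·77 + 12
77 = 6·12 + 5
12 = 2·5 + 2
5 = 2·2 + 1
2 = 2·1 + 0
gcd(7672, 8923) = 1, so the inverse exists.
Back-substitute for 1:
1 = 1·5 − 2·2
  = −2·12 + 5·5
  = 5·77 − 32·12
  = −32·89 + 37·77
  = 37·166 − 69·89
  = −69·1251 + 520·166
  = 520·7672 − 3189·1251
  = −3189·8923 + 3709·7672
So 7672⁻¹ ≡ 3709 (mod 8923).

3709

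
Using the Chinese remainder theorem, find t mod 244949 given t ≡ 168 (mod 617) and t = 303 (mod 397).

95186

617⁻¹ mod 397: 617·157 ≡ 1 (mod 397), so 617⁻¹ ≡ 157.
t = 168 + 617·((303 − 168)·157 mod 397) = 168 + 617·154 = 95186.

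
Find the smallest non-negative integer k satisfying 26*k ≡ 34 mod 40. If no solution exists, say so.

9

gcd(26, 40) = 2, and 2 | 34, so solutions exist.
Divide through by 2: 13*k ≡ 17 mod 20.
13⁻¹ ≡ 17 (mod 20).
k ≡ 17*17 ≡ 9 (mod 20).
The smallest non-negative solution is k = 9.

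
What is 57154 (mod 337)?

57154 = 169·337 + 201, so 57154 ≡ 201 (mod 337).

201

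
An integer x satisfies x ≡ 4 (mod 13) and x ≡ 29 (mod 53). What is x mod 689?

82

13⁻¹ mod 53: 13*49 ≡ 1 (mod 53), so 13⁻¹ ≡ 49.
x = 4 + 13*((29 − 4)*49 mod 53) = 4 + 13*6 = 82.
Check: 82 mod 13 = 4, 82 mod 53 = 29. ✓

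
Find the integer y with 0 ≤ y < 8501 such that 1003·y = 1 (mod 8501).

Run the extended Euclidean algorithm:
8501 = 8*1003 + 477
1003 = 2*477 + 49
477 = 9*49 + 36
49 = 1*36 + 13
36 = 2*13 + 10
13 = 1*10 + 3
10 = 3*3 + 1
3 = 3*1 + 0
gcd(1003, 8501) = 1, so the inverse exists.
Bézout: 1 = 307*8501 − 2602*1003.
So 1003⁻¹ ≡ −2602 ≡ 5899 (mod 8501).

5899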